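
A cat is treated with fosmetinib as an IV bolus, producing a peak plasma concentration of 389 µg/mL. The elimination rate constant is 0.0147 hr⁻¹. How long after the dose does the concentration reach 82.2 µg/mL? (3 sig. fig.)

106 hours

C(t) = C₀ e^(−kt)  ⇒  t = ln(C₀/C) / k
t = ln(389/82.2) / 0.01470 = 1.554 / 0.01470 ≈ 106 hours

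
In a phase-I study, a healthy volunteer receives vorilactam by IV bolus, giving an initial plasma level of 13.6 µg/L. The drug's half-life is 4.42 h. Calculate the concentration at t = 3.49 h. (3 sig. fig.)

7.87 µg/L

k = ln 2 / 4.42 = 0.1568 h⁻¹
3.49 h is 0.7896 half-lives, so C = 13.6 × (1/2)^0.7896 = 13.6 × 0.5785 ≈ 7.87 µg/L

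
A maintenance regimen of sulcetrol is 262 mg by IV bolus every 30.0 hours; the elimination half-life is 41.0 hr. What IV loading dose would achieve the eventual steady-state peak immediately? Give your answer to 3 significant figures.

k = ln 2 / 41.0 = 0.01691 hr⁻¹
Accumulation ratio R = 1 / (1 − e^(−kτ)) = 1 / (1 − e^(−0.01691×30.0)) = 1 / (1 − 0.6022) = 2.514
Loading dose = maintenance dose × R = 262 × 2.514 ≈ 659 mg

659 mg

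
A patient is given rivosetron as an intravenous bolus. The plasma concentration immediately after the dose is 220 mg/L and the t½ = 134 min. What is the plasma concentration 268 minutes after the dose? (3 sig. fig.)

k = ln 2 / 134 = 0.005173 min⁻¹
268 min is 2.000 half-lives, so C = 220 × (1/2)^2.000 = 220 × 0.2500 ≈ 55.0 mg/L

55.0 mg/L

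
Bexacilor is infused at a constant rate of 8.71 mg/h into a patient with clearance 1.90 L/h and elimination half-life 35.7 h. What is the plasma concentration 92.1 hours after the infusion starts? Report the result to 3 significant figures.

Css = rate / CL = 8.71 / 1.90 = 4.584 µg/mL
k = ln 2 / 35.7 = 0.01942 h⁻¹
C(t) = Css (1 − e^(−kt)) = 4.584 × (1 − e^(−1.788)) = 4.584 × 0.8327 ≈ 3.82 µg/mL

3.82 µg/mL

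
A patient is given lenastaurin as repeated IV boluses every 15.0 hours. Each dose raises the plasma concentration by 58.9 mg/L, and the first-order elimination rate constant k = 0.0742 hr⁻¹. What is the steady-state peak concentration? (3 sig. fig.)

Fraction remaining after one interval: e^(−kτ) = e^(−0.07420 × 15.0) = 0.3286
R = 1 / (1 − 0.3286) = 1.489
Css,max = 58.9 × 1.489 ≈ 87.7 mg/L

87.7 mg/L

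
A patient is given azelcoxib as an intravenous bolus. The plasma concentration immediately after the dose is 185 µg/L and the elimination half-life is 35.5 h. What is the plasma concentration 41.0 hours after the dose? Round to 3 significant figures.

k = ln 2 / 35.5 = 0.01953 h⁻¹
C(t) = C₀ e^(−kt) = 185 × e^(−0.01953 × 41.0) = 185 × e^(−0.8005) = 185 × 0.4491 ≈ 83.1 µg/L

83.1 µg/L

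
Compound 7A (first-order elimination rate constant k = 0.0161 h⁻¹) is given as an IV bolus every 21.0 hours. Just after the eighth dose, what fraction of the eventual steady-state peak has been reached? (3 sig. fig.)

f_n = 1 − e^(−nkτ) = 1 − e^(−8 × 0.01610 × 21.0) = 1 − e^(−2.705) = 1 − 0.06688 ≈ 0.933

0.933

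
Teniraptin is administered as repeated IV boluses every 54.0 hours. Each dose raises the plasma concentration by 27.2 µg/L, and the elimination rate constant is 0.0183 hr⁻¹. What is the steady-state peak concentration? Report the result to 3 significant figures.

Fraction remaining after one interval: e^(−kτ) = e^(−0.01830 × 54.0) = 0.3722
R = 1 / (1 − 0.3722) = 1.593
Css,max = 27.2 × 1.593 ≈ 43.3 µg/L

43.3 µg/L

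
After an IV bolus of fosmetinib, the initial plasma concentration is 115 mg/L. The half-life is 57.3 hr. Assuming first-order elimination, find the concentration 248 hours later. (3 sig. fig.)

k = ln 2 / 57.3 = 0.01210 hr⁻¹
C(t) = C₀ e^(−kt) = 115 × e^(−0.01210 × 248) = 115 × e^(−3.000) = 115 × 0.04979 ≈ 5.73 mg/L

5.73 mg/L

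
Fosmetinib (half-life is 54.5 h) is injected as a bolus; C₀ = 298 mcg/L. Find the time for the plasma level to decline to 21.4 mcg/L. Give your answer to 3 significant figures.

k = ln 2 / 54.5 = 0.01272 h⁻¹
C(t) = C₀ e^(−kt)  ⇒  t = ln(C₀/C) / k
t = ln(298/21.4) / 0.01272 = 2.634 / 0.01272 ≈ 207 hours

207 hours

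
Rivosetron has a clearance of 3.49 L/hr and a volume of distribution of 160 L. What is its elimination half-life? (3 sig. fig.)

k = CL / V = 3.49 / 160 = 0.02181 hr⁻¹
t½ = ln 2 / k = ln 2 / 0.02181 ≈ 31.8 hours

31.8 hours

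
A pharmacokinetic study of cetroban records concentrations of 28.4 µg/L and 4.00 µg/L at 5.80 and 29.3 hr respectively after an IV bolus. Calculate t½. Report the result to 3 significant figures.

k = ln(C₁/C₂) / (t₂ − t₁) = ln(28.4/4.00) / (29.3 − 5.80)
  = 1.960 / 23.50 = 0.08341 hr⁻¹
t½ = ln 2 / k = ln 2 / 0.08341 ≈ 8.31 hours

8.31 hours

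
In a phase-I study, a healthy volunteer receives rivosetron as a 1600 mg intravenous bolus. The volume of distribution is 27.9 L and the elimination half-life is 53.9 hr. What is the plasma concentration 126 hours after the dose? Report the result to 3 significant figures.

11.3 µg/mL

C₀ = dose / V = 1600 / 27.9 = 57.35 µg/mL
k = ln 2 / 53.9 = 0.01286 hr⁻¹
C(t) = C₀ e^(−kt) = 57.35 × e^(−0.01286 × 126) = 57.35 × e^(−1.620) = 57.35 × 0.1978 ≈ 11.3 µg/mL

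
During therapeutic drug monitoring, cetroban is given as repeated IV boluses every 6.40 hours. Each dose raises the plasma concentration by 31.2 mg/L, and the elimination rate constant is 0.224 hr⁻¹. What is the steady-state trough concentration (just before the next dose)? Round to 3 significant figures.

9.77 mg/L

Fraction remaining after one interval: e^(−kτ) = e^(−0.2240 × 6.40) = 0.2384
R = 1 / (1 − 0.2384) = 1.313
Css,max = 31.2 × 1.313 = 40.97 mg/L
Css,min = Css,max × e^(−kτ) = 40.97 × 0.2384 ≈ 9.77 mg/L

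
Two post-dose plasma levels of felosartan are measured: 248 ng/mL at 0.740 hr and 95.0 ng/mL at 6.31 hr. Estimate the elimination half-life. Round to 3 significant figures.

k = ln(C₁/C₂) / (t₂ − t₁) = ln(248/95.0) / (6.31 − 0.740)
  = 0.9596 / 5.570 = 0.1723 hr⁻¹
t½ = ln 2 / k = ln 2 / 0.1723 ≈ 4.02 hours

4.02 hours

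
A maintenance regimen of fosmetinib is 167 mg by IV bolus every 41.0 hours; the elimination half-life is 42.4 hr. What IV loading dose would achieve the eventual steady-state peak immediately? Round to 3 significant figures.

342 mg

k = ln 2 / 42.4 = 0.01635 hr⁻¹
Accumulation ratio R = 1 / (1 − e^(−kτ)) = 1 / (1 − e^(−0.01635×41.0)) = 1 / (1 − 0.5116) = 2.047
Loading dose = maintenance dose × R = 167 × 2.047 ≈ 342 mg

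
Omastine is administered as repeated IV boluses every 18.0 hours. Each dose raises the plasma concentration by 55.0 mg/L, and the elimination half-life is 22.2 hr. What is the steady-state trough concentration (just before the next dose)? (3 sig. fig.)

72.9 mg/L

k = ln 2 / 22.2 = 0.03122 hr⁻¹
Fraction remaining after one interval: e^(−kτ) = e^(−0.03122 × 18.0) = 0.5701
R = 1 / (1 − 0.5701) = 2.326
Css,max = 55.0 × 2.326 = 127.9 mg/L
Css,min = Css,max × e^(−kτ) = 127.9 × 0.5701 ≈ 72.9 mg/L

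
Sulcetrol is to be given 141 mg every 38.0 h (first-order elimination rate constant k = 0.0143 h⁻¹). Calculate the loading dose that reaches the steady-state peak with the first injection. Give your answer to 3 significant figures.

336 mg

Accumulation ratio R = 1 / (1 − e^(−kτ)) = 1 / (1 − e^(−0.01430×38.0)) = 1 / (1 − 0.5808) = 2.385
Loading dose = maintenance dose × R = 141 × 2.385 ≈ 336 mg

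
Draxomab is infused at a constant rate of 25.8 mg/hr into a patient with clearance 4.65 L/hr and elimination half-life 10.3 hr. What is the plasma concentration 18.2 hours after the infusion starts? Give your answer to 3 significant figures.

3.92 mg/L

Css = rate / CL = 25.8 / 4.65 = 5.548 mg/L
k = ln 2 / 10.3 = 0.06730 hr⁻¹
C(t) = Css (1 − e^(−kt)) = 5.548 × (1 − e^(−1.225)) = 5.548 × 0.7062 ≈ 3.92 mg/L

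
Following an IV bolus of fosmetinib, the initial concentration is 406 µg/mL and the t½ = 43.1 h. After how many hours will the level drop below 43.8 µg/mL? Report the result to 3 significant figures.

k = ln 2 / 43.1 = 0.01608 h⁻¹
C(t) = C₀ e^(−kt)  ⇒  t = ln(C₀/C) / k
t = ln(406/43.8) / 0.01608 = 2.227 / 0.01608 ≈ 138 hours

138 hours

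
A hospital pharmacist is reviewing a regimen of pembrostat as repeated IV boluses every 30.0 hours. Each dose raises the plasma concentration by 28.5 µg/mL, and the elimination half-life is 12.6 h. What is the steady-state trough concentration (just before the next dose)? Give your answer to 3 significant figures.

k = ln 2 / 12.6 = 0.05501 h⁻¹
Fraction remaining after one interval: e^(−kτ) = e^(−0.05501 × 30.0) = 0.1920
R = 1 / (1 − 0.1920) = 1.238
Css,max = 28.5 × 1.238 = 35.27 µg/mL
Css,min = Css,max × e^(−kτ) = 35.27 × 0.1920 ≈ 6.77 µg/mL

6.77 µg/mL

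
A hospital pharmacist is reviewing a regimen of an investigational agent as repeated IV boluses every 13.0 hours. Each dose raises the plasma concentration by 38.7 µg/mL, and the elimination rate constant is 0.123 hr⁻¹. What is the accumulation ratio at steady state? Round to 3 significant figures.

Fraction remaining after one interval: e^(−kτ) = e^(−0.1230 × 13.0) = 0.2021
R = 1 / (1 − 0.2021) = 1 / 0.7979 ≈ 1.25

1.25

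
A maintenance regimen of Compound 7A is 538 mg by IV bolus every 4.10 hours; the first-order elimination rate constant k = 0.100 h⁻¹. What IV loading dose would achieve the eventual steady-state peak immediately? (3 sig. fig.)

1600 mg

Accumulation ratio R = 1 / (1 − e^(−kτ)) = 1 / (1 − e^(−0.1000×4.10)) = 1 / (1 − 0.6637) = 2.973
Loading dose = maintenance dose × R = 538 × 2.973 ≈ 1600 mg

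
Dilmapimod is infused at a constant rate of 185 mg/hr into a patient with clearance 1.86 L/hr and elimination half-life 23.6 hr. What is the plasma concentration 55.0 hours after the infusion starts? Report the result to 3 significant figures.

Css = rate / CL = 185 / 1.86 = 99.46 mg/L
k = ln 2 / 23.6 = 0.02937 hr⁻¹
C(t) = Css (1 − e^(−kt)) = 99.46 × (1 − e^(−1.615)) = 99.46 × 0.8012 ≈ 79.7 mg/L

79.7 mg/L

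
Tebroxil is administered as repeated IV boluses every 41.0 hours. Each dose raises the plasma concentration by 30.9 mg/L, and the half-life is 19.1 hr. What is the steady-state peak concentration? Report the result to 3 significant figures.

k = ln 2 / 19.1 = 0.03629 hr⁻¹
Fraction remaining after one interval: e^(−kτ) = e^(−0.03629 × 41.0) = 0.2258
R = 1 / (1 − 0.2258) = 1.292
Css,max = 30.9 × 1.292 ≈ 39.9 mg/L

39.9 mg/L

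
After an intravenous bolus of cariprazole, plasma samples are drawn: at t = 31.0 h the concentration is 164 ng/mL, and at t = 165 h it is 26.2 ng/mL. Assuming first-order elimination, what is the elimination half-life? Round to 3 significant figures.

50.6 hours

k = ln(C₁/C₂) / (t₂ − t₁) = ln(164/26.2) / (165 − 31.0)
  = 1.834 / 134.0 = 0.01369 h⁻¹
t½ = ln 2 / k = ln 2 / 0.01369 ≈ 50.6 hours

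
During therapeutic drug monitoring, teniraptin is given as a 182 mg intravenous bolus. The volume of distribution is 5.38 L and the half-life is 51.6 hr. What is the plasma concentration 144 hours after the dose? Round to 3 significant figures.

C₀ = dose / V = 182 / 5.38 = 33.83 µg/mL
k = ln 2 / 51.6 = 0.01343 hr⁻¹
C(t) = C₀ e^(−kt) = 33.83 × e^(−0.01343 × 144) = 33.83 × e^(−1.934) = 33.83 × 0.1445 ≈ 4.89 µg/mL

4.89 µg/mL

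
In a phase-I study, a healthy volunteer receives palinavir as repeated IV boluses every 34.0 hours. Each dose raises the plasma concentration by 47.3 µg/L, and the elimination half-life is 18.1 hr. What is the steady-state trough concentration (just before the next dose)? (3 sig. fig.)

k = ln 2 / 18.1 = 0.03830 hr⁻¹
Fraction remaining after one interval: e^(−kτ) = e^(−0.03830 × 34.0) = 0.2720
R = 1 / (1 − 0.2720) = 1.374
Css,max = 47.3 × 1.374 = 64.97 µg/L
Css,min = Css,max × e^(−kτ) = 64.97 × 0.2720 ≈ 17.7 µg/L

17.7 µg/L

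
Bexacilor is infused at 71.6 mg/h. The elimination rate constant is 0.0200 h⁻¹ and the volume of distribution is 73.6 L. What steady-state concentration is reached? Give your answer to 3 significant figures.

48.6 mg/L

CL = k · V = 0.0200 × 73.6 = 1.472 L/h
Css = rate / CL = 71.6 / 1.472 ≈ 48.6 mg/L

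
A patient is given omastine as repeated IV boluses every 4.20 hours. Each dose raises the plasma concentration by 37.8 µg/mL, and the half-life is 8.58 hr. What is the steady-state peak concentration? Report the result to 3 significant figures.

k = ln 2 / 8.58 = 0.08079 hr⁻¹
Fraction remaining after one interval: e^(−kτ) = e^(−0.08079 × 4.20) = 0.7123
R = 1 / (1 − 0.7123) = 3.475
Css,max = 37.8 × 3.475 ≈ 131 µg/mL

131 µg/mL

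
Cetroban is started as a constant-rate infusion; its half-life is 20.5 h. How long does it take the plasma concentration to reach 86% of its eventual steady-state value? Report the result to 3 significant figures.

58.1 hours

k = ln 2 / 20.5 = 0.03381 h⁻¹
f = 1 − e^(−kt)  ⇒  t = −ln(1 − f) / k
t = −ln(1 − 0.86) / 0.03381 = 1.966 / 0.03381 ≈ 58.1 hours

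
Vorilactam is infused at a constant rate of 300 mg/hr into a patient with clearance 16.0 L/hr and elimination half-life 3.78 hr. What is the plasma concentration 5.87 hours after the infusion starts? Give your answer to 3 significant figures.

12.4 µg/mL

Css = rate / CL = 300 / 16.0 = 18.75 µg/mL
k = ln 2 / 3.78 = 0.1834 hr⁻¹
C(t) = Css (1 − e^(−kt)) = 18.75 × (1 − e^(−1.076)) = 18.75 × 0.6592 ≈ 12.4 µg/mL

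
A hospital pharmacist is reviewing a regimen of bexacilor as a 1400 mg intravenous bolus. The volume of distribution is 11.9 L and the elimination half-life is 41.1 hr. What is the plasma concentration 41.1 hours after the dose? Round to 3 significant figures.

58.8 µg/mL

C₀ = dose / V = 1400 / 11.9 = 117.6 µg/mL
k = ln 2 / 41.1 = 0.01686 hr⁻¹
C(t) = C₀ e^(−kt) = 117.6 × e^(−0.01686 × 41.1) = 117.6 × e^(−0.6931) = 117.6 × 0.5000 ≈ 58.8 µg/mL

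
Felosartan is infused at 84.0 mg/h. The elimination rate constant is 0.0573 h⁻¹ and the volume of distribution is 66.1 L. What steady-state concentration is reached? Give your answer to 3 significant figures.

CL = k · V = 0.0573 × 66.1 = 3.788 L/h
Css = rate / CL = 84.0 / 3.788 ≈ 22.2 mg/L

22.2 mg/L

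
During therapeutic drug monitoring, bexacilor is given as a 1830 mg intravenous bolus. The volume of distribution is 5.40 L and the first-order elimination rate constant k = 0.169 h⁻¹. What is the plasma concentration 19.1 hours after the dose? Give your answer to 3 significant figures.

13.4 mg/L

C₀ = dose / V = 1830 / 5.40 = 338.9 mg/L
C(t) = C₀ e^(−kt) = 338.9 × e^(−0.1690 × 19.1) = 338.9 × e^(−3.228) = 338.9 × 0.03964 ≈ 13.4 mg/L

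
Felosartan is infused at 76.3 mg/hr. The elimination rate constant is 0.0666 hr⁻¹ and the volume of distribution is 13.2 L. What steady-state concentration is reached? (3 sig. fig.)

86.8 µg/mL

CL = k · V = 0.0666 × 13.2 = 0.8791 L/hr
Css = rate / CL = 76.3 / 0.8791 ≈ 86.8 µg/mL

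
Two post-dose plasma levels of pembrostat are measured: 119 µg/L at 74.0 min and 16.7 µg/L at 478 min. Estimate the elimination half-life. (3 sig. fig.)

k = ln(C₁/C₂) / (t₂ − t₁) = ln(119/16.7) / (478 − 74.0)
  = 1.964 / 404.0 = 0.004861 min⁻¹
t½ = ln 2 / k = ln 2 / 0.004861 ≈ 143 minutes

143 minutes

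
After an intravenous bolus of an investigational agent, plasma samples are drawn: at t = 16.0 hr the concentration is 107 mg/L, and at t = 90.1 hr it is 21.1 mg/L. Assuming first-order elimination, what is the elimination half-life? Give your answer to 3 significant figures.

31.6 hours

k = ln(C₁/C₂) / (t₂ − t₁) = ln(107/21.1) / (90.1 − 16.0)
  = 1.624 / 74.10 = 0.02191 hr⁻¹
t½ = ln 2 / k = ln 2 / 0.02191 ≈ 31.6 hours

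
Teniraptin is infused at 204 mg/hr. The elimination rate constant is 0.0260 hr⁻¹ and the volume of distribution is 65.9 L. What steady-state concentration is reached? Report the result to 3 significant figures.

CL = k · V = 0.0260 × 65.9 = 1.713 L/hr
Css = rate / CL = 204 / 1.713 ≈ 119 µg/mL

119 µg/mL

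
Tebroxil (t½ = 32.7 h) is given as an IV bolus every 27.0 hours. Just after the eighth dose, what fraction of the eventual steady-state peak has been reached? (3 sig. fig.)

0.990

k = ln 2 / 32.7 = 0.02120 h⁻¹
f_n = 1 − e^(−nkτ) = 1 − e^(−8 × 0.02120 × 27.0) = 1 − e^(−4.579) = 1 − 0.01027 ≈ 0.990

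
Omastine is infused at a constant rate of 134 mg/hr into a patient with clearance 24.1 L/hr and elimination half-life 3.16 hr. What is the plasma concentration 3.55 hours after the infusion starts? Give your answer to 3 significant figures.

3.01 µg/mL

Css = rate / CL = 134 / 24.1 = 5.560 µg/mL
k = ln 2 / 3.16 = 0.2194 hr⁻¹
C(t) = Css (1 − e^(−kt)) = 5.560 × (1 − e^(−0.7787)) = 5.560 × 0.5410 ≈ 3.01 µg/mL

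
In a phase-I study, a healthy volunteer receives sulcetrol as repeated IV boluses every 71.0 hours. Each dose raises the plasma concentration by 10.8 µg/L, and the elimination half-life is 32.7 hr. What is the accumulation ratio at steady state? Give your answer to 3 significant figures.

1.29

k = ln 2 / 32.7 = 0.02120 hr⁻¹
Fraction remaining after one interval: e^(−kτ) = e^(−0.02120 × 71.0) = 0.2220
R = 1 / (1 − 0.2220) = 1 / 0.7780 ≈ 1.29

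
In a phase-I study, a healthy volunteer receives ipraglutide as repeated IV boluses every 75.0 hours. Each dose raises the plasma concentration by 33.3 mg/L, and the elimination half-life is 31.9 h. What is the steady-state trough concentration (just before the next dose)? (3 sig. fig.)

8.12 mg/L

k = ln 2 / 31.9 = 0.02173 h⁻¹
Fraction remaining after one interval: e^(−kτ) = e^(−0.02173 × 75.0) = 0.1960
R = 1 / (1 − 0.1960) = 1.244
Css,max = 33.3 × 1.244 = 41.42 mg/L
Css,min = Css,max × e^(−kτ) = 41.42 × 0.1960 ≈ 8.12 mg/L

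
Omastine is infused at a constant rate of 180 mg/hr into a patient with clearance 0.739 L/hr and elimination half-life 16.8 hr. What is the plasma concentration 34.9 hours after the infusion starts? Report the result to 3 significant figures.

Css = rate / CL = 180 / 0.739 = 243.6 mg/L
k = ln 2 / 16.8 = 0.04126 hr⁻¹
C(t) = Css (1 − e^(−kt)) = 243.6 × (1 − e^(−1.440)) = 243.6 × 0.7631 ≈ 186 mg/L

186 mg/L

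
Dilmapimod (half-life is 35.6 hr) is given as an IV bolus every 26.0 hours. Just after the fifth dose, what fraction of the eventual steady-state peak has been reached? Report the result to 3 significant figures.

0.920

k = ln 2 / 35.6 = 0.01947 hr⁻¹
f_n = 1 − e^(−nkτ) = 1 − e^(−5 × 0.01947 × 26.0) = 1 − e^(−2.531) = 1 − 0.07957 ≈ 0.920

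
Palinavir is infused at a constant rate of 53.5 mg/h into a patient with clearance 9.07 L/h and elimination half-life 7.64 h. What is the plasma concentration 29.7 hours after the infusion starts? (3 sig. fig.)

5.50 mg/L

Css = rate / CL = 53.5 / 9.07 = 5.899 mg/L
k = ln 2 / 7.64 = 0.09073 h⁻¹
C(t) = Css (1 − e^(−kt)) = 5.899 × (1 − e^(−2.695)) = 5.899 × 0.9324 ≈ 5.50 mg/L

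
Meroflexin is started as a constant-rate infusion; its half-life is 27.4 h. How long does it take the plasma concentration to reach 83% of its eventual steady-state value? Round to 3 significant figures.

70.0 hours

k = ln 2 / 27.4 = 0.02530 h⁻¹
f = 1 − e^(−kt)  ⇒  t = −ln(1 − f) / k
t = −ln(1 − 0.83) / 0.02530 = 1.772 / 0.02530 ≈ 70.0 hours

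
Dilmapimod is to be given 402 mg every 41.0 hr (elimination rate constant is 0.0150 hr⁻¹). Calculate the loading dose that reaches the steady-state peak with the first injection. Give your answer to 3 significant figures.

875 mg

Accumulation ratio R = 1 / (1 − e^(−kτ)) = 1 / (1 − e^(−0.01500×41.0)) = 1 / (1 − 0.5406) = 2.177
Loading dose = maintenance dose × R = 402 × 2.177 ≈ 875 mg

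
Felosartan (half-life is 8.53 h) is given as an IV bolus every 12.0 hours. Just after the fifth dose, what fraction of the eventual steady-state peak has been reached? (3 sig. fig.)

0.992

k = ln 2 / 8.53 = 0.08126 h⁻¹
f_n = 1 − e^(−nkτ) = 1 − e^(−5 × 0.08126 × 12.0) = 1 − e^(−4.876) = 1 − 0.007631 ≈ 0.992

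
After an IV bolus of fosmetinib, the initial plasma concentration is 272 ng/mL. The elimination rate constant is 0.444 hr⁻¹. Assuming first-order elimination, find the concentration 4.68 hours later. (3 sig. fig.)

34.1 ng/mL

C(t) = C₀ e^(−kt) = 272 × e^(−0.4440 × 4.68) = 272 × e^(−2.078) = 272 × 0.1252 ≈ 34.1 ng/mL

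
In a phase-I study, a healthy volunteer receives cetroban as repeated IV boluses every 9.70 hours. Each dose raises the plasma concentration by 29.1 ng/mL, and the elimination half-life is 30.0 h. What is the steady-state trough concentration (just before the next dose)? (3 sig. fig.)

k = ln 2 / 30.0 = 0.02310 h⁻¹
Fraction remaining after one interval: e^(−kτ) = e^(−0.02310 × 9.70) = 0.7992
R = 1 / (1 − 0.7992) = 4.981
Css,max = 29.1 × 4.981 = 144.9 ng/mL
Css,min = Css,max × e^(−kτ) = 144.9 × 0.7992 ≈ 116 ng/mL

116 ng/mL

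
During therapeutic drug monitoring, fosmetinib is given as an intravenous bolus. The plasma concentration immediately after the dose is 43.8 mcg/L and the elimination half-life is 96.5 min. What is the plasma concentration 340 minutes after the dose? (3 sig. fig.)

k = ln 2 / 96.5 = 0.007183 min⁻¹
340 min is 3.523 half-lives, so C = 43.8 × (1/2)^3.523 = 43.8 × 0.08697 ≈ 3.81 mcg/L

3.81 mcg/L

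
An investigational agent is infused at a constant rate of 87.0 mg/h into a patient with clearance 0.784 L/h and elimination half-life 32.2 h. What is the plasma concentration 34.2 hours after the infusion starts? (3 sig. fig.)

Css = rate / CL = 87.0 / 0.784 = 111.0 µg/mL
k = ln 2 / 32.2 = 0.02153 h⁻¹
C(t) = Css (1 − e^(−kt)) = 111.0 × (1 − e^(−0.7362)) = 111.0 × 0.5211 ≈ 57.8 µg/mL

57.8 µg/mL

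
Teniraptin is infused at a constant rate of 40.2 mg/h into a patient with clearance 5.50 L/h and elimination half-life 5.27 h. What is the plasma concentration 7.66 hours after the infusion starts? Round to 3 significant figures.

4.64 µg/mL

Css = rate / CL = 40.2 / 5.50 = 7.309 µg/mL
k = ln 2 / 5.27 = 0.1315 h⁻¹
C(t) = Css (1 − e^(−kt)) = 7.309 × (1 − e^(−1.007)) = 7.309 × 0.6349 ≈ 4.64 µg/mL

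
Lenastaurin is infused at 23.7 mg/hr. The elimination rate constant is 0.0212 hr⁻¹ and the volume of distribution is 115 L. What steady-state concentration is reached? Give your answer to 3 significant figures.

CL = k · V = 0.0212 × 115 = 2.438 L/hr
Css = rate / CL = 23.7 / 2.438 ≈ 9.72 µg/mL

9.72 µg/mL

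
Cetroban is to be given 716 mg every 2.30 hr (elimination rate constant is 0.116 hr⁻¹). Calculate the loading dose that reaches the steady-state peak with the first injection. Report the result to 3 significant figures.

Accumulation ratio R = 1 / (1 − e^(−kτ)) = 1 / (1 − e^(−0.1160×2.30)) = 1 / (1 − 0.7658) = 4.270
Loading dose = maintenance dose × R = 716 × 4.270 ≈ 3060 mg

3060 mg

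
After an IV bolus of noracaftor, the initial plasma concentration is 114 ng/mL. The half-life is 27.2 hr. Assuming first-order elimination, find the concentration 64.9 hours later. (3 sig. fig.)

k = ln 2 / 27.2 = 0.02548 hr⁻¹
C(t) = C₀ e^(−kt) = 114 × e^(−0.02548 × 64.9) = 114 × e^(−1.654) = 114 × 0.1913 ≈ 21.8 ng/mL

21.8 ng/mL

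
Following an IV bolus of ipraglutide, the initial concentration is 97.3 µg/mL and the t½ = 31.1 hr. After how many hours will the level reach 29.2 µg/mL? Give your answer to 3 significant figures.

54.0 hours

k = ln 2 / 31.1 = 0.02229 hr⁻¹
C(t) = C₀ e^(−kt)  ⇒  t = ln(C₀/C) / k
t = ln(97.3/29.2) / 0.02229 = 1.204 / 0.02229 ≈ 54.0 hours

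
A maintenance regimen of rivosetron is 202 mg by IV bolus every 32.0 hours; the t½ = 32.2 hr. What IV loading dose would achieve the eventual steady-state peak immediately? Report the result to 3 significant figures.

k = ln 2 / 32.2 = 0.02153 hr⁻¹
Accumulation ratio R = 1 / (1 − e^(−kτ)) = 1 / (1 − e^(−0.02153×32.0)) = 1 / (1 − 0.5022) = 2.009
Loading dose = maintenance dose × R = 202 × 2.009 ≈ 406 mg

406 mg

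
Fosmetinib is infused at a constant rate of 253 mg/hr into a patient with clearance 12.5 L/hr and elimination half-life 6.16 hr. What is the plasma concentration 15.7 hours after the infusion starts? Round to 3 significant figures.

Css = rate / CL = 253 / 12.5 = 20.24 mg/L
k = ln 2 / 6.16 = 0.1125 hr⁻¹
C(t) = Css (1 − e^(−kt)) = 20.24 × (1 − e^(−1.767)) = 20.24 × 0.8291 ≈ 16.8 mg/L

16.8 mg/L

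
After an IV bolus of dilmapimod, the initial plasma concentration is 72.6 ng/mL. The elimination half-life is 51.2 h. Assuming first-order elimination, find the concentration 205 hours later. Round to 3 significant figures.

4.53 ng/mL

k = ln 2 / 51.2 = 0.01354 h⁻¹
205 h is 4.004 half-lives, so C = 72.6 × (1/2)^4.004 = 72.6 × 0.06233 ≈ 4.53 ng/mL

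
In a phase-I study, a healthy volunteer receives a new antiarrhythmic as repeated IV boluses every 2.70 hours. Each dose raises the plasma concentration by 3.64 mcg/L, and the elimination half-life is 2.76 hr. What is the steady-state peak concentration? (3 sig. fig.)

7.39 mcg/L

k = ln 2 / 2.76 = 0.2511 hr⁻¹
Fraction remaining after one interval: e^(−kτ) = e^(−0.2511 × 2.70) = 0.5076
R = 1 / (1 − 0.5076) = 2.031
Css,max = 3.64 × 2.031 ≈ 7.39 mcg/L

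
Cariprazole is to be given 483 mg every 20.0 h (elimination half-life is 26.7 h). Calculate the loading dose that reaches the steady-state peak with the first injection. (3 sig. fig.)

1190 mg

k = ln 2 / 26.7 = 0.02596 h⁻¹
Accumulation ratio R = 1 / (1 − e^(−kτ)) = 1 / (1 − e^(−0.02596×20.0)) = 1 / (1 − 0.5950) = 2.469
Loading dose = maintenance dose × R = 483 × 2.469 ≈ 1190 mg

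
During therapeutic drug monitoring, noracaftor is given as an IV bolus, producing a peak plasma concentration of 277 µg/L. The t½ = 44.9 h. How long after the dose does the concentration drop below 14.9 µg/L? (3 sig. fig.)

189 hours

k = ln 2 / 44.9 = 0.01544 h⁻¹
C(t) = C₀ e^(−kt)  ⇒  t = ln(C₀/C) / k
t = ln(277/14.9) / 0.01544 = 2.923 / 0.01544 ≈ 189 hours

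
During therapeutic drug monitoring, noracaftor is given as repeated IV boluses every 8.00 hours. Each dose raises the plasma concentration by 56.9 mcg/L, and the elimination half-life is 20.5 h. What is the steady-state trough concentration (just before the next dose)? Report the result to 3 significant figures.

183 mcg/L

k = ln 2 / 20.5 = 0.03381 h⁻¹
Fraction remaining after one interval: e^(−kτ) = e^(−0.03381 × 8.00) = 0.7630
R = 1 / (1 − 0.7630) = 4.219
Css,max = 56.9 × 4.219 = 240.1 mcg/L
Css,min = Css,max × e^(−kτ) = 240.1 × 0.7630 ≈ 183 mcg/L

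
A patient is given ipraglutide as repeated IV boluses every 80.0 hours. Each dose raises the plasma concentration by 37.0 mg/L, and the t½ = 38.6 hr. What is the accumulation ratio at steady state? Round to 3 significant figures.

1.31

k = ln 2 / 38.6 = 0.01796 hr⁻¹
Fraction remaining after one interval: e^(−kτ) = e^(−0.01796 × 80.0) = 0.2377
R = 1 / (1 − 0.2377) = 1 / 0.7623 ≈ 1.31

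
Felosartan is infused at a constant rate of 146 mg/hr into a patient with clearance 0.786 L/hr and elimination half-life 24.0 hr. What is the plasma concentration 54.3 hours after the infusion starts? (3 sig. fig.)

Css = rate / CL = 146 / 0.786 = 185.8 mg/L
k = ln 2 / 24.0 = 0.02888 hr⁻¹
C(t) = Css (1 − e^(−kt)) = 185.8 × (1 − e^(−1.568)) = 185.8 × 0.7916 ≈ 147 mg/L

147 mg/L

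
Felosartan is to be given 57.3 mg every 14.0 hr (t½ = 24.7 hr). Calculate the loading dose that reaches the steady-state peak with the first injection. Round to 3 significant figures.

176 mg

k = ln 2 / 24.7 = 0.02806 hr⁻¹
Accumulation ratio R = 1 / (1 − e^(−kτ)) = 1 / (1 − e^(−0.02806×14.0)) = 1 / (1 − 0.6751) = 3.078
Loading dose = maintenance dose × R = 57.3 × 3.078 ≈ 176 mg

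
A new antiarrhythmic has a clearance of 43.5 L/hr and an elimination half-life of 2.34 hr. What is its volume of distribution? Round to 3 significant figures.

147 L

k = ln 2 / t½ = ln 2 / 2.34 = 0.2962 hr⁻¹
V = CL / k = 43.5 / 0.2962 ≈ 147 L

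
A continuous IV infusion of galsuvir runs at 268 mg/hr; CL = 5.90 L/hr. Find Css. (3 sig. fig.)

Css = infusion rate / CL = 268 / 5.90 ≈ 45.4 µg/mL

45.4 µg/mL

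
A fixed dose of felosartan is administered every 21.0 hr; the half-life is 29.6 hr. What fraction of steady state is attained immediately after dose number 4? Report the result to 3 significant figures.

k = ln 2 / 29.6 = 0.02342 hr⁻¹
f_n = 1 − e^(−nkτ) = 1 − e^(−4 × 0.02342 × 21.0) = 1 − e^(−1.967) = 1 − 0.1399 ≈ 0.860

0.860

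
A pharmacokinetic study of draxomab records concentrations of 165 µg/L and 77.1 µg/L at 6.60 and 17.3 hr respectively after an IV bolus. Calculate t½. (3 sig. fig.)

k = ln(C₁/C₂) / (t₂ − t₁) = ln(165/77.1) / (17.3 − 6.60)
  = 0.7608 / 10.70 = 0.07111 hr⁻¹
t½ = ln 2 / k = ln 2 / 0.07111 ≈ 9.75 hours

9.75 hours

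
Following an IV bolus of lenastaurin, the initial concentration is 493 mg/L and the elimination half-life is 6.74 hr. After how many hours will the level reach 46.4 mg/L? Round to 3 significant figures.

23.0 hours

k = ln 2 / 6.74 = 0.1028 hr⁻¹
C(t) = C₀ e^(−kt)  ⇒  t = ln(C₀/C) / k
t = ln(493/46.4) / 0.1028 = 2.363 / 0.1028 ≈ 23.0 hours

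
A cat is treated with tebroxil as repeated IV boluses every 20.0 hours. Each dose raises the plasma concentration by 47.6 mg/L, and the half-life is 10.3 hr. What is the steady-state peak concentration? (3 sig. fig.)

k = ln 2 / 10.3 = 0.06730 hr⁻¹
Fraction remaining after one interval: e^(−kτ) = e^(−0.06730 × 20.0) = 0.2603
R = 1 / (1 − 0.2603) = 1.352
Css,max = 47.6 × 1.352 ≈ 64.4 mg/L

64.4 mg/L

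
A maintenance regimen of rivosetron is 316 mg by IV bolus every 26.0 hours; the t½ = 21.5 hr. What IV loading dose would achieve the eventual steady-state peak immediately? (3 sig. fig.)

557 mg

k = ln 2 / 21.5 = 0.03224 hr⁻¹
Accumulation ratio R = 1 / (1 − e^(−kτ)) = 1 / (1 − e^(−0.03224×26.0)) = 1 / (1 − 0.4325) = 1.762
Loading dose = maintenance dose × R = 316 × 1.762 ≈ 557 mg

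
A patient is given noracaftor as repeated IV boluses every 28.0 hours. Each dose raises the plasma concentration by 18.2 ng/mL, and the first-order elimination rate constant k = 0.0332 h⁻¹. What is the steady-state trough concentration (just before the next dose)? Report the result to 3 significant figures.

Fraction remaining after one interval: e^(−kτ) = e^(−0.03320 × 28.0) = 0.3947
R = 1 / (1 − 0.3947) = 1.652
Css,max = 18.2 × 1.652 = 30.07 ng/mL
Css,min = Css,max × e^(−kτ) = 30.07 × 0.3947 ≈ 11.9 ng/mL

11.9 ng/mL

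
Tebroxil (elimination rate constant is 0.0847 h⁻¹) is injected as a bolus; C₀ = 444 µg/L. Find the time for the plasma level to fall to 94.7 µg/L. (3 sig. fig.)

C(t) = C₀ e^(−kt)  ⇒  t = ln(C₀/C) / k
t = ln(444/94.7) / 0.08470 = 1.545 / 0.08470 ≈ 18.2 hours

18.2 hours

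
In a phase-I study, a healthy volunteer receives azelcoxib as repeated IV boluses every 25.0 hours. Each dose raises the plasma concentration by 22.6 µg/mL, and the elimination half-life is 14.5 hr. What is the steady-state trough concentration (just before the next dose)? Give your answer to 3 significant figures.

9.81 µg/mL

k = ln 2 / 14.5 = 0.04780 hr⁻¹
Fraction remaining after one interval: e^(−kτ) = e^(−0.04780 × 25.0) = 0.3027
R = 1 / (1 − 0.3027) = 1.434
Css,max = 22.6 × 1.434 = 32.41 µg/mL
Css,min = Css,max × e^(−kτ) = 32.41 × 0.3027 ≈ 9.81 µg/mL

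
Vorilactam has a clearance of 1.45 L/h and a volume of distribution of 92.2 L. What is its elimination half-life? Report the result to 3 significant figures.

44.1 hours

k = CL / V = 1.45 / 92.2 = 0.01573 h⁻¹
t½ = ln 2 / k = ln 2 / 0.01573 ≈ 44.1 hours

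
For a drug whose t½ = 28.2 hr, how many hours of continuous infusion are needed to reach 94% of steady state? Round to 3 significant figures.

k = ln 2 / 28.2 = 0.02458 hr⁻¹
f = 1 − e^(−kt)  ⇒  t = −ln(1 − f) / k
t = −ln(1 − 0.94) / 0.02458 = 2.813 / 0.02458 ≈ 114 hours

114 hours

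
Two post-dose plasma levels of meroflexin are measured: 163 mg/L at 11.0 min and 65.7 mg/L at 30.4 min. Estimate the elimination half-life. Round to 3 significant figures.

14.8 minutes

k = ln(C₁/C₂) / (t₂ − t₁) = ln(163/65.7) / (30.4 − 11.0)
  = 0.9087 / 19.40 = 0.04684 min⁻¹
t½ = ln 2 / k = ln 2 / 0.04684 ≈ 14.8 minutes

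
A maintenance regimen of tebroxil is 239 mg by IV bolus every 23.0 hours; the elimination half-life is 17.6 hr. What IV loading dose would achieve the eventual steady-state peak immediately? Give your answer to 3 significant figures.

401 mg

k = ln 2 / 17.6 = 0.03938 hr⁻¹
Accumulation ratio R = 1 / (1 − e^(−kτ)) = 1 / (1 − e^(−0.03938×23.0)) = 1 / (1 − 0.4042) = 1.678
Loading dose = maintenance dose × R = 239 × 1.678 ≈ 401 mg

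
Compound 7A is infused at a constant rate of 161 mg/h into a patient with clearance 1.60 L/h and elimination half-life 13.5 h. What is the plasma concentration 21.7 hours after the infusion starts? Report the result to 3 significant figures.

Css = rate / CL = 161 / 1.60 = 100.6 mg/L
k = ln 2 / 13.5 = 0.05134 h⁻¹
C(t) = Css (1 − e^(−kt)) = 100.6 × (1 − e^(−1.114)) = 100.6 × 0.6718 ≈ 67.6 mg/L

67.6 mg/L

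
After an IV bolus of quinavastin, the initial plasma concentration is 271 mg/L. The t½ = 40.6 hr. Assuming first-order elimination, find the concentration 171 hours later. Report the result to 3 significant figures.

k = ln 2 / 40.6 = 0.01707 hr⁻¹
171 hr is 4.212 half-lives, so C = 271 × (1/2)^4.212 = 271 × 0.05397 ≈ 14.6 mg/L

14.6 mg/L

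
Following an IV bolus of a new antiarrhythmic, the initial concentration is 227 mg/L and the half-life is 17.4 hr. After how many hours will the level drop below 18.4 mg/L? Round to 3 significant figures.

k = ln 2 / 17.4 = 0.03984 hr⁻¹
C(t) = C₀ e^(−kt)  ⇒  t = ln(C₀/C) / k
t = ln(227/18.4) / 0.03984 = 2.513 / 0.03984 ≈ 63.1 hours

63.1 hours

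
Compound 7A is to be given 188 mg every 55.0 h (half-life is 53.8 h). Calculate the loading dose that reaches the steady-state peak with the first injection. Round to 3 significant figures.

k = ln 2 / 53.8 = 0.01288 h⁻¹
Accumulation ratio R = 1 / (1 − e^(−kτ)) = 1 / (1 − e^(−0.01288×55.0)) = 1 / (1 − 0.4923) = 1.970
Loading dose = maintenance dose × R = 188 × 1.970 ≈ 370 mg

370 mg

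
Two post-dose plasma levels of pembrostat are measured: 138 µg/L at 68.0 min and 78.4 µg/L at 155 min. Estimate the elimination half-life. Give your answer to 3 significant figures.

107 minutes

k = ln(C₁/C₂) / (t₂ − t₁) = ln(138/78.4) / (155 − 68.0)
  = 0.5654 / 87.00 = 0.006499 min⁻¹
t½ = ln 2 / k = ln 2 / 0.006499 ≈ 107 minutes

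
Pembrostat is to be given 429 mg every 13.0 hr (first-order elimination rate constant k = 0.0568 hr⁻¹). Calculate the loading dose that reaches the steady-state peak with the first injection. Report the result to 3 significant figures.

Accumulation ratio R = 1 / (1 − e^(−kτ)) = 1 / (1 − e^(−0.05680×13.0)) = 1 / (1 − 0.4779) = 1.915
Loading dose = maintenance dose × R = 429 × 1.915 ≈ 822 mg

822 mg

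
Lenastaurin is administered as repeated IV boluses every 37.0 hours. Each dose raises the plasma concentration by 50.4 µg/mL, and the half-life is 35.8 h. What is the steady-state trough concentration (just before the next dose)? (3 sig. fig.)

k = ln 2 / 35.8 = 0.01936 h⁻¹
Fraction remaining after one interval: e^(−kτ) = e^(−0.01936 × 37.0) = 0.4885
R = 1 / (1 − 0.4885) = 1.955
Css,max = 50.4 × 1.955 = 98.54 µg/mL
Css,min = Css,max × e^(−kτ) = 98.54 × 0.4885 ≈ 48.1 µg/mL

48.1 µg/mL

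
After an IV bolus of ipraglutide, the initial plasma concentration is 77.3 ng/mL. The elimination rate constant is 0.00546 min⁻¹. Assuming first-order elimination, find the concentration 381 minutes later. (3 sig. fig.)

C(t) = C₀ e^(−kt) = 77.3 × e^(−0.005460 × 381) = 77.3 × e^(−2.080) = 77.3 × 0.1249 ≈ 9.65 ng/mL

9.65 ng/mL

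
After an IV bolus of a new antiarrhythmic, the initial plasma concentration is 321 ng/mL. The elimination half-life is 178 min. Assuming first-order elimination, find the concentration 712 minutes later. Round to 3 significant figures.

k = ln 2 / 178 = 0.003894 min⁻¹
C(t) = C₀ e^(−kt) = 321 × e^(−0.003894 × 712) = 321 × e^(−2.773) = 321 × 0.06250 ≈ 20.1 ng/mL

20.1 ng/mL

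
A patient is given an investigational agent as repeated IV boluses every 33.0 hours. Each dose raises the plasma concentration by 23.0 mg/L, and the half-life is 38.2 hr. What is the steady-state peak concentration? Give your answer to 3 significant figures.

51.1 mg/L

k = ln 2 / 38.2 = 0.01815 hr⁻¹
Fraction remaining after one interval: e^(−kτ) = e^(−0.01815 × 33.0) = 0.5495
R = 1 / (1 − 0.5495) = 2.220
Css,max = 23.0 × 2.220 ≈ 51.1 mg/L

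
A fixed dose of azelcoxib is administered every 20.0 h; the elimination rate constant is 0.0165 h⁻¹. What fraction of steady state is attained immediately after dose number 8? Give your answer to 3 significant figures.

f_n = 1 − e^(−nkτ) = 1 − e^(−8 × 0.01650 × 20.0) = 1 − e^(−2.640) = 1 − 0.07136 ≈ 0.929

0.929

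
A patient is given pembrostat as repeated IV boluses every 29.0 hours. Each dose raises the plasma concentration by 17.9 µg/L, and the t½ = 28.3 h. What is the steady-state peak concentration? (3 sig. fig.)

35.2 µg/L

k = ln 2 / 28.3 = 0.02449 h⁻¹
Fraction remaining after one interval: e^(−kτ) = e^(−0.02449 × 29.0) = 0.4915
R = 1 / (1 − 0.4915) = 1.967
Css,max = 17.9 × 1.967 ≈ 35.2 µg/L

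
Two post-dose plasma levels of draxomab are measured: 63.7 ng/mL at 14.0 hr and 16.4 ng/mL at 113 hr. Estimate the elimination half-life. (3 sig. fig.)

50.6 hours

k = ln(C₁/C₂) / (t₂ − t₁) = ln(63.7/16.4) / (113 − 14.0)
  = 1.357 / 99.00 = 0.01371 hr⁻¹
t½ = ln 2 / k = ln 2 / 0.01371 ≈ 50.6 hours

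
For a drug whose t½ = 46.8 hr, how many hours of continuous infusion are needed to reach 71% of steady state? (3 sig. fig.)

83.6 hours

k = ln 2 / 46.8 = 0.01481 hr⁻¹
f = 1 − e^(−kt)  ⇒  t = −ln(1 − f) / k
t = −ln(1 − 0.71) / 0.01481 = 1.238 / 0.01481 ≈ 83.6 hours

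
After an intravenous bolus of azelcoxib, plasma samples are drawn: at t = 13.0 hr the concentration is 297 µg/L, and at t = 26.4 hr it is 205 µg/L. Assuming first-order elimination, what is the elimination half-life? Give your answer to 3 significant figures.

k = ln(C₁/C₂) / (t₂ − t₁) = ln(297/205) / (26.4 − 13.0)
  = 0.3707 / 13.40 = 0.02767 hr⁻¹
t½ = ln 2 / k = ln 2 / 0.02767 ≈ 25.1 hours

25.1 hours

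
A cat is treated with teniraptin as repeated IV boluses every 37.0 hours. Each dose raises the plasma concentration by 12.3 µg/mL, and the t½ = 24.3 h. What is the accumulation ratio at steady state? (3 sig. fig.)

k = ln 2 / 24.3 = 0.02852 h⁻¹
Fraction remaining after one interval: e^(−kτ) = e^(−0.02852 × 37.0) = 0.3480
R = 1 / (1 − 0.3480) = 1 / 0.6520 ≈ 1.53

1.53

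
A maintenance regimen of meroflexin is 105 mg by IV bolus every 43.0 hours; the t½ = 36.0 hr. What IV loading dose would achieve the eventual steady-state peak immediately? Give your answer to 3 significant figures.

186 mg

k = ln 2 / 36.0 = 0.01925 hr⁻¹
Accumulation ratio R = 1 / (1 − e^(−kτ)) = 1 / (1 − e^(−0.01925×43.0)) = 1 / (1 − 0.4370) = 1.776
Loading dose = maintenance dose × R = 105 × 1.776 ≈ 186 mg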